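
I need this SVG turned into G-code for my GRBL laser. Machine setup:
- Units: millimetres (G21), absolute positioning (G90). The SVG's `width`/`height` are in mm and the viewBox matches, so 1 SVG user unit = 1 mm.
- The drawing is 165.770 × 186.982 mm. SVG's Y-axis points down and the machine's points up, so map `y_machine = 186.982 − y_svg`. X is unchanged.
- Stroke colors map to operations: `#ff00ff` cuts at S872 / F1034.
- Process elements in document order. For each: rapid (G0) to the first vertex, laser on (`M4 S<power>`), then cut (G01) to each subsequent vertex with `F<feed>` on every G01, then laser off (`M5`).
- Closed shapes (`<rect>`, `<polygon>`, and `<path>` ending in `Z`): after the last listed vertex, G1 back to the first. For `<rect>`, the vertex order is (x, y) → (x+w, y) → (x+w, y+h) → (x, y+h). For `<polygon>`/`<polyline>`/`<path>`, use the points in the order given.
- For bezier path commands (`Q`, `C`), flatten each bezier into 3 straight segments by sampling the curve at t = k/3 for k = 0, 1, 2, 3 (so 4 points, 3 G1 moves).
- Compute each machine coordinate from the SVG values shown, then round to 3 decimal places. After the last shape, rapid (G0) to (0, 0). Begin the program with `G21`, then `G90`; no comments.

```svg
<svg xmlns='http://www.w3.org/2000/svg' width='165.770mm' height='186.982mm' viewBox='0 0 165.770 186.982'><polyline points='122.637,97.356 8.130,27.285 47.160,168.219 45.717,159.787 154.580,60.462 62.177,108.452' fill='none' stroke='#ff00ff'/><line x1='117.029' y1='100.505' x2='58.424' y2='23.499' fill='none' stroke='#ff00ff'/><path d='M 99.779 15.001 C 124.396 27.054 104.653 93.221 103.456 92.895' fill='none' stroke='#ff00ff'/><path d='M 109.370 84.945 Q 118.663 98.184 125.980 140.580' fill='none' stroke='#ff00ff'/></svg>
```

G21
G90
G0 X122.637 Y89.626
M4 S872
G01 X8.130 Y159.697 F1034
G01 X47.160 Y18.763 F1034
G01 X45.717 Y27.195 F1034
G01 X154.580 Y126.520 F1034
G01 X62.177 Y78.530 F1034
M5
G0 X117.029 Y86.477
M4 S872
G01 X58.424 Y163.483 F1034
M5
G0 X99.779 Y171.981
M4 S872
G01 X111.939 Y146.357 F1034
G01 X108.505 Y111.458 F1034
G01 X103.456 Y94.087 F1034
M5
G0 X109.370 Y102.037
M4 S872
G01 X115.346 Y89.971 F1034
G01 X120.882 Y71.426 F1034
G01 X125.980 Y46.402 F1034
M5
G0 X0.000 Y0.000

Since the viewBox matches the mm dimensions, user units are millimetres directly. The only transform is the Y-flip y_m = 186.982 − y_svg.

Shape 1 is a open polyline drawn with `<polyline>`. Its stroke #ff00ff means cut at S872, F1034. After flipping Y the toolpath is (122.637,89.626) → (8.130,159.697) → (47.160,18.763) → (45.717,27.195) → (154.580,126.520) → (62.177,78.530).

Shape 2 is a line segment drawn with `<line>`. Its stroke #ff00ff means cut at S872, F1034. After flipping Y the toolpath is (117.029,86.477) → (58.424,163.483).

Shape 3 is a cubic bezier drawn with `<path>`. Its stroke #ff00ff means cut at S872, F1034. After flipping Y the toolpath is (99.779,171.981) → (111.939,146.357) → (108.505,111.458) → (103.456,94.087).

Shape 4 is a quadratic bezier drawn with `<path>`. Its stroke #ff00ff means cut at S872, F1034. After flipping Y the toolpath is (109.370,102.037) → (115.346,89.971) → (120.882,71.426) → (125.980,46.402).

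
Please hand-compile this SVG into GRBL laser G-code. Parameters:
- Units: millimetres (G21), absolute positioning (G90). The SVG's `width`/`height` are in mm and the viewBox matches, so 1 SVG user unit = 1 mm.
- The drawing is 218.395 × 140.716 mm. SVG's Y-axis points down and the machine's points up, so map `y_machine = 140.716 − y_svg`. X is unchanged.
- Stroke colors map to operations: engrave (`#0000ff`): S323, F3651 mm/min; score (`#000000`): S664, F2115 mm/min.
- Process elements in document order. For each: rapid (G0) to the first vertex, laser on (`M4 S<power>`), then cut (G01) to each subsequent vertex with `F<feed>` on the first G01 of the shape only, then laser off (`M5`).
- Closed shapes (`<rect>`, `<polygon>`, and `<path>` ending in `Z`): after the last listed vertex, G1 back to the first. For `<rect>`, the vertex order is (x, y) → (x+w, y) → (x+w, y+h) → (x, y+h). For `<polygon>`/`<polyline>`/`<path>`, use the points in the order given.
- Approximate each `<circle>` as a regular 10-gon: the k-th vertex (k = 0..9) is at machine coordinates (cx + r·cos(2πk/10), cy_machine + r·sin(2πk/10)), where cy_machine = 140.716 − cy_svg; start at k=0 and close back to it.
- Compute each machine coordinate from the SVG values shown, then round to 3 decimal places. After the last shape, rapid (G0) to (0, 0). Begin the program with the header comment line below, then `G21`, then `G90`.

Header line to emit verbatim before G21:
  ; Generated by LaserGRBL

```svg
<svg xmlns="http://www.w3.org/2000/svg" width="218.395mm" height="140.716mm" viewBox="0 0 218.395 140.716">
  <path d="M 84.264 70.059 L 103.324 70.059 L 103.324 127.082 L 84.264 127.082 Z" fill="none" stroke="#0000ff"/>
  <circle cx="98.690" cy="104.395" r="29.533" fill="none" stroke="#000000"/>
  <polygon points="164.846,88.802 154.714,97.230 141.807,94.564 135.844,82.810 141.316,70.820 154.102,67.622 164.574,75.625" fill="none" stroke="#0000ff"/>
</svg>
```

; Generated by LaserGRBL
G21
G90
G0 X84.264 Y70.657
M4 S323
G01 X103.324 Y70.657 F3651
G01 X103.324 Y13.634
G01 X84.264 Y13.634
G01 X84.264 Y70.657
M5
G0 X128.223 Y36.321
M4 S664
G01 X122.583 Y53.680 F2115
G01 X107.816 Y64.409
G01 X89.564 Y64.409
G01 X74.797 Y53.680
G01 X69.157 Y36.321
G01 X74.797 Y18.962
G01 X89.564 Y8.233
G01 X107.816 Y8.233
G01 X122.583 Y18.962
G01 X128.223 Y36.321
M5
G0 X164.846 Y51.914
M4 S323
G01 X154.714 Y43.486 F3651
G01 X141.807 Y46.152
G01 X135.844 Y57.906
G01 X141.316 Y69.896
G01 X154.102 Y73.094
G01 X164.574 Y65.091
G01 X164.846 Y51.914
M5
G0 X0.000 Y0.000

viewBox `0 0 218.395 140.716` with mm width/height → 1 unit = 1 mm. Flip: y_m = 140.716 − y_svg.

**Shape 1** — `<path>` rectangle, stroke `#0000ff` → engrave (S323, F3651). Machine vertices: (84.264,70.657) → (103.324,70.657) → (103.324,13.634) → (84.264,13.634) → (84.264,70.657). Closed: final G1 returns to the first vertex.

**Shape 2** — `<circle>` circle, stroke `#000000` → score (S664, F2115). Machine vertices: (128.223,36.321) → (122.583,53.680) → (107.816,64.409) → (89.564,64.409) → (74.797,53.680) → (69.157,36.321) → (74.797,18.962) → (89.564,8.233) → (107.816,8.233) → (122.583,18.962) → (128.223,36.321). Closed: final G1 returns to the first vertex.

**Shape 3** — `<polygon>` regular polygon, stroke `#0000ff` → engrave (S323, F3651). Machine vertices: (164.846,51.914) → (154.714,43.486) → (141.807,46.152) → (135.844,57.906) → (141.316,69.896) → (154.102,73.094) → (164.574,65.091) → (164.846,51.914). Closed: final G1 returns to the first vertex.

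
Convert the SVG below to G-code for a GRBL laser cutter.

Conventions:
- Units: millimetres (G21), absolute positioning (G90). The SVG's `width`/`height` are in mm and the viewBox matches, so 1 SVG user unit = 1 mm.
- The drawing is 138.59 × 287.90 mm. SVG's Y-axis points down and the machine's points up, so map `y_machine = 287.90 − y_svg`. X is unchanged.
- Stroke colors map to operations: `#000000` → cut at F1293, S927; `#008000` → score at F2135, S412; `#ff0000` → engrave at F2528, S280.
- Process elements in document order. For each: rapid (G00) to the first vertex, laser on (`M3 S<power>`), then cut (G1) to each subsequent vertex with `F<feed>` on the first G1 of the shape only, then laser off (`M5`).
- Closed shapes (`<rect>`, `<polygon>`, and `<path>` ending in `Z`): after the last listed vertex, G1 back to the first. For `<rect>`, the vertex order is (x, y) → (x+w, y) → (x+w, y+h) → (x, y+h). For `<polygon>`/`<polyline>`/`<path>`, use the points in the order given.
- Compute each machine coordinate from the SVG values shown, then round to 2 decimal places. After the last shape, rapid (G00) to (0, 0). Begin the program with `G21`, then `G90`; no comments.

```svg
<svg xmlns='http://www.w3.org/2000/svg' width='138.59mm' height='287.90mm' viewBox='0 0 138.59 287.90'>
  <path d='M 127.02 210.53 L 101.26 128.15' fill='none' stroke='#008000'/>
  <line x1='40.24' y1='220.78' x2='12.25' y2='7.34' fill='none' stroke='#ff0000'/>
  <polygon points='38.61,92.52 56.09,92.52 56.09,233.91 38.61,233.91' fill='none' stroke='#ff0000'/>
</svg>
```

Since the viewBox matches the mm dimensions, user units are millimetres directly. The only transform is the Y-flip y_m = 287.90 − y_svg.

Shape 1 is a line segment drawn with `<path>`. Its stroke #008000 means score at S412, F2135. After flipping Y the toolpath is (127.02,77.37) → (101.26,159.75).

Shape 2 is a line segment drawn with `<line>`. Its stroke #ff0000 means engrave at S280, F2528. After flipping Y the toolpath is (40.24,67.12) → (12.25,280.56).

Shape 3 is a rectangle drawn with `<polygon>`. Its stroke #ff0000 means engrave at S280, F2528. After flipping Y the toolpath is (38.61,195.38) → (56.09,195.38) → (56.09,53.99) → (38.61,53.99) → (38.61,195.38), returning to the start.

G21
G90
G00 X127.02 Y77.37
M3 S412
G1 X101.26 Y159.75 F2135
M5
G00 X40.24 Y67.12
M3 S280
G1 X12.25 Y280.56 F2528
M5
G00 X38.61 Y195.38
M3 S280
G1 X56.09 Y195.38 F2528
G1 X56.09 Y53.99
G1 X38.61 Y53.99
G1 X38.61 Y195.38
M5
G00 X0.00 Y0.00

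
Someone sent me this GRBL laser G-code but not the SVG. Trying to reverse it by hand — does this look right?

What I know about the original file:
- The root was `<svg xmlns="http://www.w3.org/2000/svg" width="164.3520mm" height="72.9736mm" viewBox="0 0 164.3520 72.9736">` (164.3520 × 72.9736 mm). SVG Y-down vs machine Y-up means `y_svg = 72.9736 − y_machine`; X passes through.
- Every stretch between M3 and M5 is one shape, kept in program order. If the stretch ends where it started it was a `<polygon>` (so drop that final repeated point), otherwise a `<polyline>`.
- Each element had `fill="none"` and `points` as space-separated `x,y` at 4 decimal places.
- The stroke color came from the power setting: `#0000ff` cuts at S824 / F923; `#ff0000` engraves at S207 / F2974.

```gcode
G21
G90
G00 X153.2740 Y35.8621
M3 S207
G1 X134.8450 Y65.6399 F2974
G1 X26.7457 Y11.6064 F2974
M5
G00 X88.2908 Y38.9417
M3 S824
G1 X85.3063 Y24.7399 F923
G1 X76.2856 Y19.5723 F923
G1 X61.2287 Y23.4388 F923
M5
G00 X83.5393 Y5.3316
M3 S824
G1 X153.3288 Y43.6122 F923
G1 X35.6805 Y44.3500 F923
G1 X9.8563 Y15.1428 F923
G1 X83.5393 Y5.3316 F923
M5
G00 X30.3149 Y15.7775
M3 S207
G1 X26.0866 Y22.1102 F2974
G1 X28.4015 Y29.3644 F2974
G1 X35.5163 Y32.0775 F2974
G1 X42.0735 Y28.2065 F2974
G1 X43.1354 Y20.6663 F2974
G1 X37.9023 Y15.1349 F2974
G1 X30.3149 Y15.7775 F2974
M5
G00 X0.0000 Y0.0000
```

<svg xmlns="http://www.w3.org/2000/svg" width="164.3520mm" height="72.9736mm" viewBox="0 0 164.3520 72.9736">
  <polyline points="153.2740,37.1115 134.8450,7.3337 26.7457,61.3672" fill="none" stroke="#ff0000"/>
  <polyline points="88.2908,34.0319 85.3063,48.2337 76.2856,53.4013 61.2287,49.5348" fill="none" stroke="#0000ff"/>
  <polygon points="83.5393,67.6420 153.3288,29.3614 35.6805,28.6236 9.8563,57.8308" fill="none" stroke="#0000ff"/>
  <polygon points="30.3149,57.1961 26.0866,50.8634 28.4015,43.6092 35.5163,40.8961 42.0735,44.7671 43.1354,52.3073 37.9023,57.8387" fill="none" stroke="#ff0000"/>
</svg>

Each laser-on run becomes one SVG element. Flip Y back into SVG space with y_svg = 72.9736 − y_machine.

Run 1: power S207 maps to stroke `#ff0000` (engrave). The run is open, so emit a `<polyline>` with points (Y-flipped): 153.2740,37.1115 134.8450,7.3337 26.7457,61.3672.

Run 2: power S824 maps to stroke `#0000ff` (cut). The run is open, so emit a `<polyline>` with points (Y-flipped): 88.2908,34.0319 85.3063,48.2337 76.2856,53.4013 61.2287,49.5348.

Run 3: the run's S824 means `#0000ff` (cut). The run returns to its start, so emit a `<polygon>` with points (Y-flipped): 83.5393,67.6420 153.3288,29.3614 35.6805,28.6236 9.8563,57.8308.

Run 4: S207 ⇒ engrave layer `#ff0000`. The run returns to its start, so emit a `<polygon>` with points (Y-flipped): 30.3149,57.1961 26.0866,50.8634 28.4015,43.6092 35.5163,40.8961 42.0735,44.7671 43.1354,52.3073 37.9023,57.8387.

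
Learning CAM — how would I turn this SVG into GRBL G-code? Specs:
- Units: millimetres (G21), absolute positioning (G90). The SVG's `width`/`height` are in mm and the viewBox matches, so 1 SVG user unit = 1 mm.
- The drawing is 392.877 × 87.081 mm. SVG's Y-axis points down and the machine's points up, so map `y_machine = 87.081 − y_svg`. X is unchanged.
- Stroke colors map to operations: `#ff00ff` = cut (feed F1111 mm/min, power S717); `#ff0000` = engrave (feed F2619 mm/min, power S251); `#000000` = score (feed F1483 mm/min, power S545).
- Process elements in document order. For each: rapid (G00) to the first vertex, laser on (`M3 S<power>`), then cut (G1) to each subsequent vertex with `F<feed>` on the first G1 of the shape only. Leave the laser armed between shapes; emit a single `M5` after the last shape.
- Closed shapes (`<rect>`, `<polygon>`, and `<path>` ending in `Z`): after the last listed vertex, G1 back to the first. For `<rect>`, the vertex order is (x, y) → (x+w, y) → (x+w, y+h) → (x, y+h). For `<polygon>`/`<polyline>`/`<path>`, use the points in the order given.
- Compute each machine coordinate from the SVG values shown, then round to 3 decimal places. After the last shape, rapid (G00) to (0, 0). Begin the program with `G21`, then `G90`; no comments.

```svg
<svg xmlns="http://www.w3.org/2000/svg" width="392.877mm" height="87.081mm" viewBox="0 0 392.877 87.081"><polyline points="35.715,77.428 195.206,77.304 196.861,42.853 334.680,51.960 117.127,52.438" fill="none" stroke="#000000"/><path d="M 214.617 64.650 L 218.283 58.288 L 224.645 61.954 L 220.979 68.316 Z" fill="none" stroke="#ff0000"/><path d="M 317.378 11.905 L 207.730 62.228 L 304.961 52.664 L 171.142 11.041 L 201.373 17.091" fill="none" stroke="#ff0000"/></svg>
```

1 u = 1 mm; y_m = 87.081 − y.

[1] `<polyline>` open polyline, #000000→score S545 F1483: (35.715,9.653) → (195.206,9.777) → (196.861,44.228) → (334.680,35.121) → (117.127,34.643)

[2] `<path>` regular polygon, #ff0000→engrave S251 F2619: (214.617,22.431) → (218.283,28.793) → (224.645,25.127) → (220.979,18.765) → (214.617,22.431) (closed)

[3] `<path>` open polyline, #ff0000→engrave S251 F2619: (317.378,75.176) → (207.730,24.853) → (304.961,34.417) → (171.142,76.040) → (201.373,69.990)

G21
G90
G00 X35.715 Y9.653
M3 S545
G1 X195.206 Y9.777 F1483
G1 X196.861 Y44.228
G1 X334.680 Y35.121
G1 X117.127 Y34.643
G00 X214.617 Y22.431
M3 S251
G1 X218.283 Y28.793 F2619
G1 X224.645 Y25.127
G1 X220.979 Y18.765
G1 X214.617 Y22.431
G00 X317.378 Y75.176
M3 S251
G1 X207.730 Y24.853 F2619
G1 X304.961 Y34.417
G1 X171.142 Y76.040
G1 X201.373 Y69.990
M5
G00 X0.000 Y0.000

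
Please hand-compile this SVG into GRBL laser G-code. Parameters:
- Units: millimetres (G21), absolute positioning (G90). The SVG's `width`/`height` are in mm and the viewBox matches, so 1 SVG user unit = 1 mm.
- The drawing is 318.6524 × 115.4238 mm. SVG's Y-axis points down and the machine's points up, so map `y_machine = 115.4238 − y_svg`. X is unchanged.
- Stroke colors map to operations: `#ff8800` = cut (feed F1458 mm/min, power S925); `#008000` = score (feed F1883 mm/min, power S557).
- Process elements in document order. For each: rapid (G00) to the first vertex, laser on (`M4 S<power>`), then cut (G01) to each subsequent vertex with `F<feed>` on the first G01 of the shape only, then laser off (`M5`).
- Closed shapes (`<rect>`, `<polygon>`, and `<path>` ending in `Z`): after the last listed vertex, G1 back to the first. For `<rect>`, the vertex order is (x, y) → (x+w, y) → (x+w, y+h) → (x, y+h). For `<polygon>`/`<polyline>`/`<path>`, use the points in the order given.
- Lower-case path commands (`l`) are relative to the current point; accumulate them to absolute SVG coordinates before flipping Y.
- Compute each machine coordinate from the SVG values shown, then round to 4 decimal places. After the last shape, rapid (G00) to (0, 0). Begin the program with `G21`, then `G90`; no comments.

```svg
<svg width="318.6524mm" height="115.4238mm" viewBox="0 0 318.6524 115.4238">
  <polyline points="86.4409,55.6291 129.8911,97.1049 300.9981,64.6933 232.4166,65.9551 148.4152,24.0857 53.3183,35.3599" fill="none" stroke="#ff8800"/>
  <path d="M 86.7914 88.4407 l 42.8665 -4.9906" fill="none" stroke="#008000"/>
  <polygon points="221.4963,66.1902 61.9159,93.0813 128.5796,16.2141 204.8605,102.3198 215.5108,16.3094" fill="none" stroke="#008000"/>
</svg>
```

G21
G90
G00 X86.4409 Y59.7947
M4 S925
G01 X129.8911 Y18.3189 F1458
G01 X300.9981 Y50.7305
G01 X232.4166 Y49.4687
G01 X148.4152 Y91.3381
G01 X53.3183 Y80.0639
M5
G00 X86.7914 Y26.9831
M4 S557
G01 X129.6579 Y31.9737 F1883
M5
G00 X221.4963 Y49.2336
M4 S557
G01 X61.9159 Y22.3425 F1883
G01 X128.5796 Y99.2097
G01 X204.8605 Y13.1040
G01 X215.5108 Y99.1144
G01 X221.4963 Y49.2336
M5
G00 X0.0000 Y0.0000

viewBox `0 0 318.6524 115.4238` with mm width/height → 1 unit = 1 mm. Flip: y_m = 115.4238 − y_svg.

**Shape 1** — `<polyline>` open polyline, stroke `#ff8800` → cut (S925, F1458). Machine vertices: (86.4409,59.7947) → (129.8911,18.3189) → (300.9981,50.7305) → (232.4166,49.4687) → (148.4152,91.3381) → (53.3183,80.0639). Open path.

**Shape 2** — `<path>` line segment, stroke `#008000` → score (S557, F1883). Machine vertices: (86.7914,26.9831) → (129.6579,31.9737). Open path.

**Shape 3** — `<polygon>` closed polygon, stroke `#008000` → score (S557, F1883). Machine vertices: (221.4963,49.2336) → (61.9159,22.3425) → (128.5796,99.2097) → (204.8605,13.1040) → (215.5108,99.1144) → (221.4963,49.2336). Closed: final G1 returns to the first vertex.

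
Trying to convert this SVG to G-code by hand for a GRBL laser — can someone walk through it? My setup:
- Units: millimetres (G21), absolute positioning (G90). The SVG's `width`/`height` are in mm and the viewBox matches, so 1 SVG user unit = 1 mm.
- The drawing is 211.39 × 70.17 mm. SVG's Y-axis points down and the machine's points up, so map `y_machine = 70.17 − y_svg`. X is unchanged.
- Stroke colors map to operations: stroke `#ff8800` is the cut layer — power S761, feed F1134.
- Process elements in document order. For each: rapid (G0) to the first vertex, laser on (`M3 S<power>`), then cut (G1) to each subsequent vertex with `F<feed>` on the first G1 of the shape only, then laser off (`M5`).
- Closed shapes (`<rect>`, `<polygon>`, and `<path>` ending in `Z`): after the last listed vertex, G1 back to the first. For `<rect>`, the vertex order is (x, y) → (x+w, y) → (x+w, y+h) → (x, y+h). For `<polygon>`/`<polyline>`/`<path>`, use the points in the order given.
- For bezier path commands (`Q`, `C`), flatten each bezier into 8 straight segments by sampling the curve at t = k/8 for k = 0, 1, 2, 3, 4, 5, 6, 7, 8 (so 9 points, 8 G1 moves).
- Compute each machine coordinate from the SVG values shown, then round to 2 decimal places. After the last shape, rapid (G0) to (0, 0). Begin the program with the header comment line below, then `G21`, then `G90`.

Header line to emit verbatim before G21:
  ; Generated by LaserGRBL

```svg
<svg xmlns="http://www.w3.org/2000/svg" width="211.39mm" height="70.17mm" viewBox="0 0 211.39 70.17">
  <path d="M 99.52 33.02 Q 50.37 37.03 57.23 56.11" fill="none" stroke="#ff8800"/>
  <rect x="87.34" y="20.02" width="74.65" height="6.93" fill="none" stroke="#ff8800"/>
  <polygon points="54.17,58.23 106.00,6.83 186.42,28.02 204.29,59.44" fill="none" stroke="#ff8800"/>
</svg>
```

; Generated by LaserGRBL
G21
G90
G0 X99.52 Y37.15
M3 S761
G1 X88.11 Y35.91 F1134
G1 X78.45 Y34.20
G1 X70.53 Y32.02
G1 X64.37 Y29.37
G1 X59.96 Y26.25
G1 X57.30 Y22.66
G1 X56.39 Y18.59
G1 X57.23 Y14.06
M5
G0 X87.34 Y50.15
M3 S761
G1 X161.99 Y50.15 F1134
G1 X161.99 Y43.22
G1 X87.34 Y43.22
G1 X87.34 Y50.15
M5
G0 X54.17 Y11.94
M3 S761
G1 X106.00 Y63.34 F1134
G1 X186.42 Y42.15
G1 X204.29 Y10.73
G1 X54.17 Y11.94
M5
G0 X0.00 Y0.00

viewBox `0 0 211.39 70.17` with mm width/height → 1 unit = 1 mm. Flip: y_m = 70.17 − y_svg.

**Shape 1** — `<path>` quadratic bezier, stroke `#ff8800` → cut (S761, F1134). Control points (SVG): P0=(99.52,33.02), P1=(50.37,37.03), P2=(57.23,56.11); sampled at t=k/8. Machine vertices: (99.52,37.15) → (88.11,35.91) → (78.45,34.20) → (70.53,32.02) → (64.37,29.37) → (59.96,26.25) → (57.30,22.66) → (56.39,18.59) → (57.23,14.06). Open path.

**Shape 2** — `<rect>` rectangle, stroke `#ff8800` → cut (S761, F1134). Machine vertices: (87.34,50.15) → (161.99,50.15) → (161.99,43.22) → (87.34,43.22) → (87.34,50.15). Closed: final G1 returns to the first vertex.

**Shape 3** — `<polygon>` closed polygon, stroke `#ff8800` → cut (S761, F1134). Machine vertices: (54.17,11.94) → (106.00,63.34) → (186.42,42.15) → (204.29,10.73) → (54.17,11.94). Closed: final G1 returns to the first vertex.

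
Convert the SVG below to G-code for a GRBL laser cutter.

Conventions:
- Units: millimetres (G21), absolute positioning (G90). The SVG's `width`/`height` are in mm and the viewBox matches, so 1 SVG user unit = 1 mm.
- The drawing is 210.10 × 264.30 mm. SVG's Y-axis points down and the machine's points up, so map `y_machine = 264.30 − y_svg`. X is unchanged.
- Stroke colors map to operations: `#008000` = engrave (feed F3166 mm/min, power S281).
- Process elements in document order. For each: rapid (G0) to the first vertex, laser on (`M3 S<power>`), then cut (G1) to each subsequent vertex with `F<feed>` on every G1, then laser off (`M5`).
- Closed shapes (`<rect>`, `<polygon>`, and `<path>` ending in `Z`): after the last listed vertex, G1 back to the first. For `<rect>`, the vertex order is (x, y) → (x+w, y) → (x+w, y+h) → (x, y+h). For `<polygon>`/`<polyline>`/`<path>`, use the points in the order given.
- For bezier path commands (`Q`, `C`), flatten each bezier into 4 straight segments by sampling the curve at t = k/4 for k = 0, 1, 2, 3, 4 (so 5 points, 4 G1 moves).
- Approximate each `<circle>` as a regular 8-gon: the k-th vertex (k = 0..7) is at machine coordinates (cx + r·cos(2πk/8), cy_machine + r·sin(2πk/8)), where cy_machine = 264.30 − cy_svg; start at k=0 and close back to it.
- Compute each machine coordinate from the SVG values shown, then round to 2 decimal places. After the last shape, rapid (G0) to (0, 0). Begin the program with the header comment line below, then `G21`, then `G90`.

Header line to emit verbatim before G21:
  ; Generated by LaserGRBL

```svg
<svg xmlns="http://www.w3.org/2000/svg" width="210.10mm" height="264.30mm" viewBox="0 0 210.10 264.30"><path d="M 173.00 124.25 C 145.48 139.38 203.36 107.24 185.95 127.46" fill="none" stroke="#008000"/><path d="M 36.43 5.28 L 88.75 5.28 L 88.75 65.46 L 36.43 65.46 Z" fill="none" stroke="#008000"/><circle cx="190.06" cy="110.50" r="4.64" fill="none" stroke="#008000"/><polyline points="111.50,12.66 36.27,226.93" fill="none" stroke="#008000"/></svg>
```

; Generated by LaserGRBL
G21
G90
G0 X173.00 Y140.05
M3 S281
G1 X165.86 Y136.01 F3166
G1 X175.68 Y140.35 F3166
G1 X187.40 Y143.74 F3166
G1 X185.95 Y136.84 F3166
M5
G0 X36.43 Y259.02
M3 S281
G1 X88.75 Y259.02 F3166
G1 X88.75 Y198.84 F3166
G1 X36.43 Y198.84 F3166
G1 X36.43 Y259.02 F3166
M5
G0 X194.70 Y153.80
M3 S281
G1 X193.34 Y157.08 F3166
G1 X190.06 Y158.44 F3166
G1 X186.78 Y157.08 F3166
G1 X185.42 Y153.80 F3166
G1 X186.78 Y150.52 F3166
G1 X190.06 Y149.16 F3166
G1 X193.34 Y150.52 F3166
G1 X194.70 Y153.80 F3166
M5
G0 X111.50 Y251.64
M3 S281
G1 X36.27 Y37.37 F3166
M5
G0 X0.00 Y0.00

Since the viewBox matches the mm dimensions, user units are millimetres directly. The only transform is the Y-flip y_m = 264.30 − y_svg.

Shape 1 is a cubic bezier drawn with `<path>`. Its stroke #008000 means engrave at S281, F3166. After flipping Y the toolpath is (173.00,140.05) → (165.86,136.01) → (175.68,140.35) → (187.40,143.74) → (185.95,136.84).

Shape 2 is a rectangle drawn with `<path>`. Its stroke #008000 means engrave at S281, F3166. After flipping Y the toolpath is (36.43,259.02) → (88.75,259.02) → (88.75,198.84) → (36.43,198.84) → (36.43,259.02), returning to the start.

Shape 3 is a circle drawn with `<circle>`. Its stroke #008000 means engrave at S281, F3166. After flipping Y the toolpath is (194.70,153.80) → (193.34,157.08) → (190.06,158.44) → (186.78,157.08) → (185.42,153.80) → (186.78,150.52) → (190.06,149.16) → (193.34,150.52) → (194.70,153.80), returning to the start.

Shape 4 is a line segment drawn with `<polyline>`. Its stroke #008000 means engrave at S281, F3166. After flipping Y the toolpath is (111.50,251.64) → (36.27,37.37).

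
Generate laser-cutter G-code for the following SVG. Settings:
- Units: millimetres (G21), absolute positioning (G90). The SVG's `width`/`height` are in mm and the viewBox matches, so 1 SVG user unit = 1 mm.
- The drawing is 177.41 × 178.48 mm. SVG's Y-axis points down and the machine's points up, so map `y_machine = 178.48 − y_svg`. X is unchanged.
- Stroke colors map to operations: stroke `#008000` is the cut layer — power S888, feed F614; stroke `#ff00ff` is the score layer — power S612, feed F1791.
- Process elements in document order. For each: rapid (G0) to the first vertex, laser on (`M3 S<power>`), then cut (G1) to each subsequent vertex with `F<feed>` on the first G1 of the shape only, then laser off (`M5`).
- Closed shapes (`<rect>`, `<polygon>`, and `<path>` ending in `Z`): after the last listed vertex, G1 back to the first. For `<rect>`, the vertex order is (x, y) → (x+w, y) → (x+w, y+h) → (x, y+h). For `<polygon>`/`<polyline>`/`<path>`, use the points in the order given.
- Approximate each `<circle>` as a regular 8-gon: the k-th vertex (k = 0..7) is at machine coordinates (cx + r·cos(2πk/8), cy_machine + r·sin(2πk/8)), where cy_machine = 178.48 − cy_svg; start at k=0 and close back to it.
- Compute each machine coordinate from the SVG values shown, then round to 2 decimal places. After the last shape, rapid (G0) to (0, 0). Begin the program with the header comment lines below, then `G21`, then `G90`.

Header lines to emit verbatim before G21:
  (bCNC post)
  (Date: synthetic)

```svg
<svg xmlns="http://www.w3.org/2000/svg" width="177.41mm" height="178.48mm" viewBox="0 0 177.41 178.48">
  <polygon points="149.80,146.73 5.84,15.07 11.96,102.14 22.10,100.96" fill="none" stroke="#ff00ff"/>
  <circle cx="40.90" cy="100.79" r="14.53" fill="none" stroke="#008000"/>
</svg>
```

(bCNC post)
(Date: synthetic)
G21
G90
G0 X149.80 Y31.75
M3 S612
G1 X5.84 Y163.41 F1791
G1 X11.96 Y76.34
G1 X22.10 Y77.52
G1 X149.80 Y31.75
M5
G0 X55.43 Y77.69
M3 S888
G1 X51.17 Y87.96 F614
G1 X40.90 Y92.22
G1 X30.63 Y87.96
G1 X26.37 Y77.69
G1 X30.63 Y67.42
G1 X40.90 Y63.16
G1 X51.17 Y67.42
G1 X55.43 Y77.69
M5
G0 X0.00 Y0.00

viewBox `0 0 177.41 178.48` with mm width/height → 1 unit = 1 mm. Flip: y_m = 178.48 − y_svg.

**Shape 1** — `<polygon>` closed polygon, stroke `#ff00ff` → score (S612, F1791). Machine vertices: (149.80,31.75) → (5.84,163.41) → (11.96,76.34) → (22.10,77.52) → (149.80,31.75). Closed: final G1 returns to the first vertex.

**Shape 2** — `<circle>` circle, stroke `#008000` → cut (S888, F614). Machine vertices: (55.43,77.69) → (51.17,87.96) → (40.90,92.22) → (30.63,87.96) → (26.37,77.69) → (30.63,67.42) → (40.90,63.16) → (51.17,67.42) → (55.43,77.69). Closed: final G1 returns to the first vertex.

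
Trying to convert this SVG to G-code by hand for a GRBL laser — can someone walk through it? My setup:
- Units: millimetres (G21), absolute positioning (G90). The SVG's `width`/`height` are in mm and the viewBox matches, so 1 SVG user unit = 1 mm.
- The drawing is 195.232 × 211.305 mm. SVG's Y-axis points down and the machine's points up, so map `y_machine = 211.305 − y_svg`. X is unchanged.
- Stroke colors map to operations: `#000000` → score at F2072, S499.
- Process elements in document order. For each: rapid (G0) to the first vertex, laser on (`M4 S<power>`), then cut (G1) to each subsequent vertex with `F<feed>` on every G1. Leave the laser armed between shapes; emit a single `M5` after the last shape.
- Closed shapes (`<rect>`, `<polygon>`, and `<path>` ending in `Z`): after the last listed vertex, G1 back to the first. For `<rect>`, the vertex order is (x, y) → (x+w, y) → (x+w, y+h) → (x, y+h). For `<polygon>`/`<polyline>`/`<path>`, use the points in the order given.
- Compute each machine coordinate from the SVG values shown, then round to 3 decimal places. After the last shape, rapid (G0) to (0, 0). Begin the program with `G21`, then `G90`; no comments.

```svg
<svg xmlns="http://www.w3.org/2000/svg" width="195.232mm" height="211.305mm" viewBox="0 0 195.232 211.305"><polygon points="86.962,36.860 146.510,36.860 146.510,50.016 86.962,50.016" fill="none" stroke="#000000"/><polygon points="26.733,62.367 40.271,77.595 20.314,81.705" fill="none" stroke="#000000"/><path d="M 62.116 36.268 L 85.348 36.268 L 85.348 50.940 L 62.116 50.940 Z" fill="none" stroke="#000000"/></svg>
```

viewBox `0 0 195.232 211.305` with mm width/height → 1 unit = 1 mm. Flip: y_m = 211.305 − y_svg.

**Shape 1** — `<polygon>` rectangle, stroke `#000000` → score (S499, F2072). Machine vertices: (86.962,174.445) → (146.510,174.445) → (146.510,161.289) → (86.962,161.289) → (86.962,174.445). Closed: final G1 returns to the first vertex.

**Shape 2** — `<polygon>` regular polygon, stroke `#000000` → score (S499, F2072). Machine vertices: (26.733,148.938) → (40.271,133.710) → (20.314,129.600) → (26.733,148.938). Closed: final G1 returns to the first vertex.

**Shape 3** — `<path>` rectangle, stroke `#000000` → score (S499, F2072). Machine vertices: (62.116,175.037) → (85.348,175.037) → (85.348,160.365) → (62.116,160.365) → (62.116,175.037). Closed: final G1 returns to the first vertex.

G21
G90
G0 X86.962 Y174.445
M4 S499
G1 X146.510 Y174.445 F2072
G1 X146.510 Y161.289 F2072
G1 X86.962 Y161.289 F2072
G1 X86.962 Y174.445 F2072
G0 X26.733 Y148.938
M4 S499
G1 X40.271 Y133.710 F2072
G1 X20.314 Y129.600 F2072
G1 X26.733 Y148.938 F2072
G0 X62.116 Y175.037
M4 S499
G1 X85.348 Y175.037 F2072
G1 X85.348 Y160.365 F2072
G1 X62.116 Y160.365 F2072
G1 X62.116 Y175.037 F2072
M5
G0 X0.000 Y0.000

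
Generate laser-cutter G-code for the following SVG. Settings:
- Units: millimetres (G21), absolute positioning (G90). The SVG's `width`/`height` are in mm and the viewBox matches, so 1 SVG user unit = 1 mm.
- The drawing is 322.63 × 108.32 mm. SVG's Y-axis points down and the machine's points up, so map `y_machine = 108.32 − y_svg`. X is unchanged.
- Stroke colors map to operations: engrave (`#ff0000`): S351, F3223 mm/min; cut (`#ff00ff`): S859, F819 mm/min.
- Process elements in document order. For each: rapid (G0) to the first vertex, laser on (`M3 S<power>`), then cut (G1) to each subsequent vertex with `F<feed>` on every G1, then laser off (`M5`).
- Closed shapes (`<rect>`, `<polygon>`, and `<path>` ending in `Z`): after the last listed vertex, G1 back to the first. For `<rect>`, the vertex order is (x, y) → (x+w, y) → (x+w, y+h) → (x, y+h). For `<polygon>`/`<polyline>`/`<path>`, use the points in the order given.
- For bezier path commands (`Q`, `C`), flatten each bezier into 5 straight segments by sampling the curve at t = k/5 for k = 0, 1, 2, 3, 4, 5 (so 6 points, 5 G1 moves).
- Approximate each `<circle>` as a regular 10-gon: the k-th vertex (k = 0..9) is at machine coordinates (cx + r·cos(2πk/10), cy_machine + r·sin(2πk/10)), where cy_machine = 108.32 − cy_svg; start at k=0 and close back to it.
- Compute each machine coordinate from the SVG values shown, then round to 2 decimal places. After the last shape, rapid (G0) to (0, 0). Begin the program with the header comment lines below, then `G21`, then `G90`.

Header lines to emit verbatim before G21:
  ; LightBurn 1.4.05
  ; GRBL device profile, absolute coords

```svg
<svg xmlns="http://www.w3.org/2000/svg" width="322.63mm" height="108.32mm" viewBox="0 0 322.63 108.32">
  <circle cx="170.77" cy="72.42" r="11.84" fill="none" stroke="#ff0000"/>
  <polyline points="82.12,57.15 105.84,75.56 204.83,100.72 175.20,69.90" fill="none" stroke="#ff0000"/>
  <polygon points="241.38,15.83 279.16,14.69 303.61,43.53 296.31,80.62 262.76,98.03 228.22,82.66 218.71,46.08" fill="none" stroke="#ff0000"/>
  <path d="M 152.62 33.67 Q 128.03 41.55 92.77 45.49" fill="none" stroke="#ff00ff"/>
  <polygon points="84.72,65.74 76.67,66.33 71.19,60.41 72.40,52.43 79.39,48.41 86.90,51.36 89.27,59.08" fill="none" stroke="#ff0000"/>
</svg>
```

viewBox `0 0 322.63 108.32` with mm width/height → 1 unit = 1 mm. Flip: y_m = 108.32 − y_svg.

**Shape 1** — `<circle>` circle, stroke `#ff0000` → engrave (S351, F3223). Machine vertices: (182.61,35.90) → (180.35,42.86) → (174.43,47.16) → (167.11,47.16) → (161.19,42.86) → (158.93,35.90) → (161.19,28.94) → (167.11,24.64) → (174.43,24.64) → (180.35,28.94) → (182.61,35.90). Closed: final G1 returns to the first vertex.

**Shape 2** — `<polyline>` open polyline, stroke `#ff0000` → engrave (S351, F3223). Machine vertices: (82.12,51.17) → (105.84,32.76) → (204.83,7.60) → (175.20,38.42). Open path.

**Shape 3** — `<polygon>` regular polygon, stroke `#ff0000` → engrave (S351, F3223). Machine vertices: (241.38,92.49) → (279.16,93.63) → (303.61,64.79) → (296.31,27.70) → (262.76,10.29) → (228.22,25.66) → (218.71,62.24) → (241.38,92.49). Closed: final G1 returns to the first vertex.

**Shape 4** — `<path>` quadratic bezier, stroke `#ff00ff` → cut (S859, F819). Control points (SVG): P0=(152.62,33.67), P1=(128.03,41.55), P2=(92.77,45.49); sampled at t=k/5. Machine vertices: (152.62,74.65) → (142.36,71.66) → (131.24,68.98) → (119.27,66.61) → (106.45,64.56) → (92.77,62.83). Open path.

**Shape 5** — `<polygon>` regular polygon, stroke `#ff0000` → engrave (S351, F3223). Machine vertices: (84.72,42.58) → (76.67,41.99) → (71.19,47.91) → (72.40,55.89) → (79.39,59.91) → (86.90,56.96) → (89.27,49.24) → (84.72,42.58). Closed: final G1 returns to the first vertex.

; LightBurn 1.4.05
; GRBL device profile, absolute coords
G21
G90
G0 X182.61 Y35.90
M3 S351
G1 X180.35 Y42.86 F3223
G1 X174.43 Y47.16 F3223
G1 X167.11 Y47.16 F3223
G1 X161.19 Y42.86 F3223
G1 X158.93 Y35.90 F3223
G1 X161.19 Y28.94 F3223
G1 X167.11 Y24.64 F3223
G1 X174.43 Y24.64 F3223
G1 X180.35 Y28.94 F3223
G1 X182.61 Y35.90 F3223
M5
G0 X82.12 Y51.17
M3 S351
G1 X105.84 Y32.76 F3223
G1 X204.83 Y7.60 F3223
G1 X175.20 Y38.42 F3223
M5
G0 X241.38 Y92.49
M3 S351
G1 X279.16 Y93.63 F3223
G1 X303.61 Y64.79 F3223
G1 X296.31 Y27.70 F3223
G1 X262.76 Y10.29 F3223
G1 X228.22 Y25.66 F3223
G1 X218.71 Y62.24 F3223
G1 X241.38 Y92.49 F3223
M5
G0 X152.62 Y74.65
M3 S859
G1 X142.36 Y71.66 F819
G1 X131.24 Y68.98 F819
G1 X119.27 Y66.61 F819
G1 X106.45 Y64.56 F819
G1 X92.77 Y62.83 F819
M5
G0 X84.72 Y42.58
M3 S351
G1 X76.67 Y41.99 F3223
G1 X71.19 Y47.91 F3223
G1 X72.40 Y55.89 F3223
G1 X79.39 Y59.91 F3223
G1 X86.90 Y56.96 F3223
G1 X89.27 Y49.24 F3223
G1 X84.72 Y42.58 F3223
M5
G0 X0.00 Y0.00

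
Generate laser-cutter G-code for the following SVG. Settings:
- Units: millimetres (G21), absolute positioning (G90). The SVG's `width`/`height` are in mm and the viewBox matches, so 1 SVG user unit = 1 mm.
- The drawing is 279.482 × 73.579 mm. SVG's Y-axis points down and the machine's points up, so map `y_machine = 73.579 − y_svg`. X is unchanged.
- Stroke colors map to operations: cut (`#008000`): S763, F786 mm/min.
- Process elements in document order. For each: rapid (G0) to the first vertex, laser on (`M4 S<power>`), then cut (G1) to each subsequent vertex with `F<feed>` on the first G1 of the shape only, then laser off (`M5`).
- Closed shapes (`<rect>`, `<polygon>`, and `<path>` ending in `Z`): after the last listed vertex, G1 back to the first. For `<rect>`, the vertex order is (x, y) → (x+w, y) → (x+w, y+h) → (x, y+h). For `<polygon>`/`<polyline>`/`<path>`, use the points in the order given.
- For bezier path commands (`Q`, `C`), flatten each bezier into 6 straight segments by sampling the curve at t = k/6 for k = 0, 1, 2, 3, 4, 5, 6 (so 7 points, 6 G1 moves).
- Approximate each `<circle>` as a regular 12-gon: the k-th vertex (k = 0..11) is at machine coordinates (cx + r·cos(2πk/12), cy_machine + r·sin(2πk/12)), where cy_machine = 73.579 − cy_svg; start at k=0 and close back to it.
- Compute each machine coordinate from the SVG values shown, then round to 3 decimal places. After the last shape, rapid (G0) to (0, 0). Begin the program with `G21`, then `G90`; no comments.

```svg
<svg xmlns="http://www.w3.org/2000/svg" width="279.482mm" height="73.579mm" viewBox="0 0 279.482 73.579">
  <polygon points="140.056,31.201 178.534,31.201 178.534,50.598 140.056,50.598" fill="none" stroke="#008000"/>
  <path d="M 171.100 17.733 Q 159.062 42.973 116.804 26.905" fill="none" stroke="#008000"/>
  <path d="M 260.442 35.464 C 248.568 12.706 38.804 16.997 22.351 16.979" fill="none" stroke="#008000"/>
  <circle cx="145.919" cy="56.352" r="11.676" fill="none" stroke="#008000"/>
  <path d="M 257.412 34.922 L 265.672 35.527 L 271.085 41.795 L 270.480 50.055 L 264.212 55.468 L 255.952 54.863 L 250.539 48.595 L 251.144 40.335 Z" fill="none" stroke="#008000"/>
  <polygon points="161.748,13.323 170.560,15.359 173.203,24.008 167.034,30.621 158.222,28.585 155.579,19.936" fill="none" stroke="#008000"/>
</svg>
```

G21
G90
G0 X140.056 Y42.378
M4 S763
G1 X178.534 Y42.378 F786
G1 X178.534 Y22.981
G1 X140.056 Y22.981
G1 X140.056 Y42.378
M5
G0 X171.100 Y55.846
M4 S763
G1 X166.248 Y48.580 F786
G1 X159.717 Y43.609
G1 X151.507 Y40.933
G1 X141.618 Y40.552
G1 X130.051 Y42.465
G1 X116.804 Y46.674
M5
G0 X260.442 Y38.115
M4 S763
G1 X239.825 Y47.385 F786
G1 X197.094 Y53.018
G1 X143.114 Y55.885
G1 X88.752 Y56.857
G1 X44.876 Y56.805
G1 X22.351 Y56.600
M5
G0 X157.595 Y17.227
M4 S763
G1 X156.031 Y23.065 F786
G1 X151.757 Y27.339
G1 X145.919 Y28.903
G1 X140.081 Y27.339
G1 X135.807 Y23.065
G1 X134.243 Y17.227
G1 X135.807 Y11.389
G1 X140.081 Y7.115
G1 X145.919 Y5.551
G1 X151.757 Y7.115
G1 X156.031 Y11.389
G1 X157.595 Y17.227
M5
G0 X257.412 Y38.657
M4 S763
G1 X265.672 Y38.052 F786
G1 X271.085 Y31.784
G1 X270.480 Y23.524
G1 X264.212 Y18.111
G1 X255.952 Y18.716
G1 X250.539 Y24.984
G1 X251.144 Y33.244
G1 X257.412 Y38.657
M5
G0 X161.748 Y60.256
M4 S763
G1 X170.560 Y58.220 F786
G1 X173.203 Y49.571
G1 X167.034 Y42.958
G1 X158.222 Y44.994
G1 X155.579 Y53.643
G1 X161.748 Y60.256
M5
G0 X0.000 Y0.000

viewBox `0 0 279.482 73.579` with mm width/height → 1 unit = 1 mm. Flip: y_m = 73.579 − y_svg.

**Shape 1** — `<polygon>` rectangle, stroke `#008000` → cut (S763, F786). Machine vertices: (140.056,42.378) → (178.534,42.378) → (178.534,22.981) → (140.056,22.981) → (140.056,42.378). Closed: final G1 returns to the first vertex.

**Shape 2** — `<path>` quadratic bezier, stroke `#008000` → cut (S763, F786). Control points (SVG): P0=(171.100,17.733), P1=(159.062,42.973), P2=(116.804,26.905); sampled at t=k/6. Machine vertices: (171.100,55.846) → (166.248,48.580) → (159.717,43.609) → (151.507,40.933) → (141.618,40.552) → (130.051,42.465) → (116.804,46.674). Open path.

**Shape 3** — `<path>` cubic bezier, stroke `#008000` → cut (S763, F786). Control points (SVG): P0=(260.442,35.464), P1=(248.568,12.706), P2=(38.804,16.997), P3=(22.351,16.979); sampled at t=k/6. Machine vertices: (260.442,38.115) → (239.825,47.385) → (197.094,53.018) → (143.114,55.885) → (88.752,56.857) → (44.876,56.805) → (22.351,56.600). Open path.

**Shape 4** — `<circle>` circle, stroke `#008000` → cut (S763, F786). Machine vertices: (157.595,17.227) → (156.031,23.065) → (151.757,27.339) → (145.919,28.903) → (140.081,27.339) → (135.807,23.065) → (134.243,17.227) → (135.807,11.389) → (140.081,7.115) → (145.919,5.551) → (151.757,7.115) → (156.031,11.389) → (157.595,17.227). Closed: final G1 returns to the first vertex.

**Shape 5** — `<path>` regular polygon, stroke `#008000` → cut (S763, F786). Machine vertices: (257.412,38.657) → (265.672,38.052) → (271.085,31.784) → (270.480,23.524) → (264.212,18.111) → (255.952,18.716) → (250.539,24.984) → (251.144,33.244) → (257.412,38.657). Closed: final G1 returns to the first vertex.

**Shape 6** — `<polygon>` regular polygon, stroke `#008000` → cut (S763, F786). Machine vertices: (161.748,60.256) → (170.560,58.220) → (173.203,49.571) → (167.034,42.958) → (158.222,44.994) → (155.579,53.643) → (161.748,60.256). Closed: final G1 returns to the first vertex.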